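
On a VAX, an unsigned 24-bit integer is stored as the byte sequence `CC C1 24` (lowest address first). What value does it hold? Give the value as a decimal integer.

2408908

In little-endian order the low byte comes first in memory.
Reassemble most-significant byte first: 24 C1 CC → 0x24C1CC.
0x24C1CC = 2408908.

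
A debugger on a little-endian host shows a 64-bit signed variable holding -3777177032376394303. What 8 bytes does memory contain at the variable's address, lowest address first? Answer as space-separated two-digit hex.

Two's complement of -3777177032376394303 in 64 bits: 3777177032376394303 = 0x346B3A7FA48F223F; invert → 0xCB94C5805B70DDC0; add 1 → 0xCB94C5805B70DDC1.
Split into bytes (most-significant first): CB 94 C5 80 5B 70 DD C1.
Little-endian stores the least-significant byte at the lowest address.
So at ascending addresses the bytes are C1 DD 70 5B 80 C5 94 CB.

C1 DD 70 5B 80 C5 94 CB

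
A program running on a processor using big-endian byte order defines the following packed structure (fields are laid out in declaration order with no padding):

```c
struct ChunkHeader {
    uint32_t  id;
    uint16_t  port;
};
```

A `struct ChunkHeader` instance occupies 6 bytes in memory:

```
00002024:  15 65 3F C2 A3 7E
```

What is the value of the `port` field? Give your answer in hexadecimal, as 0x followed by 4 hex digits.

0xA37E

`port` follows `id` (4 bytes), so it starts at byte offset 4 and occupies 2 bytes.
Bytes at offsets 4..5: A3 7E.
In big-endian order the high byte comes first in memory.
The bytes are already most-significant first: 0xA37E.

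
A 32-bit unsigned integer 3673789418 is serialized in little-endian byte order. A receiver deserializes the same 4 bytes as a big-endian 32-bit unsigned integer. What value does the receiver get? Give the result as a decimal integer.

3673789418 in 32-bit hexadecimal is 0xDAF993EA.
Stored little-endian, the bytes at ascending addresses are EA 93 F9 DA.
Read back as big-endian, the last byte is least significant, giving 0xEA93F9DA.
0xEA93F9DA = 3935566298.

3935566298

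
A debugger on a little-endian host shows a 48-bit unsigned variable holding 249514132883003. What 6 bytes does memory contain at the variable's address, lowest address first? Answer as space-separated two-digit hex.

3B C6 41 89 EE E2

249514132883003 in hexadecimal, padded to 48 bits, is 0xE2EE8941C63B.
Split into bytes (most-significant first): E2 EE 89 41 C6 3B.
In little-endian order the low byte comes first in memory.
So at ascending addresses the bytes are 3B C6 41 89 EE E2.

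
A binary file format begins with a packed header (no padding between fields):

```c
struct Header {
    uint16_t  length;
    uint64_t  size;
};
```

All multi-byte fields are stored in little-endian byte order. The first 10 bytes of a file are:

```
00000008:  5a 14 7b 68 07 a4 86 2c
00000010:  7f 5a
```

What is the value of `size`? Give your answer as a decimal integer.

6520979742244956283

`size` follows `length` (2 bytes), so it starts at byte offset 2 and occupies 8 bytes.
Bytes at offsets 2..9: 7B 68 07 A4 86 2C 7F 5A.
In little-endian order the low byte comes first in memory.
Reassemble most-significant byte first: 5A 7F 2C 86 A4 07 68 7B → 0x5A7F2C86A407687B.
0x5A7F2C86A407687B = 6520979742244956283.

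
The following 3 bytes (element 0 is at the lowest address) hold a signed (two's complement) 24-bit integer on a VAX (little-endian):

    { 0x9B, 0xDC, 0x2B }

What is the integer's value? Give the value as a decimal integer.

2874523

In little-endian order the low byte comes first in memory.
Reassemble most-significant byte first: 2B DC 9B → 0x2BDC9B.
0x2BDC9B = 2874523.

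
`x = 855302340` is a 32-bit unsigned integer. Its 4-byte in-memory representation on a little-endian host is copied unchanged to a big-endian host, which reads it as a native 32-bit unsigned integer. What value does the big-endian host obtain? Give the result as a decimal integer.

855302340 in 32-bit hexadecimal is 0x32FAE0C4.
Stored little-endian, the bytes at ascending addresses are C4 E0 FA 32.
Read back as big-endian, the last byte is least significant, giving 0xC4E0FA32.
0xC4E0FA32 = 3303078450.

3303078450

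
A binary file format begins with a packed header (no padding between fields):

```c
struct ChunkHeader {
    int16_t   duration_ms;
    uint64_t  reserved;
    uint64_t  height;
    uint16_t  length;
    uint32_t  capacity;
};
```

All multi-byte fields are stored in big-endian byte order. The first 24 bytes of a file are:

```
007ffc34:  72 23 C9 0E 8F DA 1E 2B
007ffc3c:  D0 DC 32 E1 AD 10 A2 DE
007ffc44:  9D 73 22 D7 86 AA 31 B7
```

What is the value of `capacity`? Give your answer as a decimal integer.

2259300791

`capacity` follows `duration_ms` (2 B), `reserved` (8 B), `height` (8 B), `length` (2 B), so it starts at offset 2 + 8 + 8 + 2 = 20 and occupies 4 bytes.
Bytes at offsets 20..23: 86 AA 31 B7.
Big-endian: lowest address holds the most-significant byte.
The bytes are already most-significant first: 0x86AA31B7.
0x86AA31B7 = 2259300791.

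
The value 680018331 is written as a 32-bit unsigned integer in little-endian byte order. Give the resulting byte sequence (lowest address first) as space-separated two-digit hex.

9B 41 88 28

680018331 in hexadecimal, padded to 32 bits, is 0x2888419B.
Split into bytes (most-significant first): 28 88 41 9B.
Little-endian stores the least-significant byte at the lowest address.
So at ascending addresses the bytes are 9B 41 88 28.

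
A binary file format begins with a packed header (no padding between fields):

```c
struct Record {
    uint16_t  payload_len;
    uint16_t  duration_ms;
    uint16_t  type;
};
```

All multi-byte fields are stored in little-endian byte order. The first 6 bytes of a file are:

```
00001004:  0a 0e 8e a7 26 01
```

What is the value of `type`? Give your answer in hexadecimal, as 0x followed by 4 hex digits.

`type` follows `payload_len` (2 B), `duration_ms` (2 B), so it starts at offset 2 + 2 = 4 and occupies 2 bytes.
Bytes at offsets 4..5: 26 01.
In little-endian order the low byte comes first in memory.
Reassemble most-significant byte first: 01 26 → 0x0126.

0x0126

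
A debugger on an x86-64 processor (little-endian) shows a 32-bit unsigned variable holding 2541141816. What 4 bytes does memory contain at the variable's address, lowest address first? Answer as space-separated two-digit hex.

2541141816 in hexadecimal, padded to 32 bits, is 0x9776BF38.
Split into bytes (most-significant first): 97 76 BF 38.
Little-endian: lowest address holds the least-significant byte.
So at ascending addresses the bytes are 38 BF 76 97.

38 BF 76 97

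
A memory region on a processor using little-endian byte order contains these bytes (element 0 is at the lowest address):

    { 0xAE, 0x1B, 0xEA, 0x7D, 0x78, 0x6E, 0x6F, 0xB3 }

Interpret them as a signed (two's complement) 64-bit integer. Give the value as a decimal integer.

-5517069554717942866

Little-endian: lowest address holds the least-significant byte.
Reassemble most-significant byte first: B3 6F 6E 78 7D EA 1B AE → 0xB36F6E787DEA1BAE.
Top bit is set, so as a signed 64-bit value this is 0xB36F6E787DEA1BAE − 2^64 = -5517069554717942866.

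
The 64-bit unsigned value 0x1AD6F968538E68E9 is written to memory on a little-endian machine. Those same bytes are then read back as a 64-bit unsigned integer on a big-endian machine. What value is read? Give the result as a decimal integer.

16818849297309750810

Stored little-endian, the bytes at ascending addresses are E9 68 8E 53 68 F9 D6 1A.
Read back as big-endian, the last byte is least significant, giving 0xE9688E5368F9D61A.
0xE9688E5368F9D61A = 16818849297309750810.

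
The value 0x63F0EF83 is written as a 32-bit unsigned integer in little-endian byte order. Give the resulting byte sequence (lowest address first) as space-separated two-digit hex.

83 EF F0 63

Split into bytes (most-significant first): 63 F0 EF 83.
In little-endian order the low byte comes first in memory.
So at ascending addresses the bytes are 83 EF F0 63.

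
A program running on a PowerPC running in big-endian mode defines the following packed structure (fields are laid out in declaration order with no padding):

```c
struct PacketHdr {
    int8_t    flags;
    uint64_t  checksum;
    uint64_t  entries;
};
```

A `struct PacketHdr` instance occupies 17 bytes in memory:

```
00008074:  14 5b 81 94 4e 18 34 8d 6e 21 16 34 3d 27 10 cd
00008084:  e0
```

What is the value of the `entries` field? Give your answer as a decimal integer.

`entries` follows `flags` (1 B), `checksum` (8 B), so it starts at offset 1 + 8 = 9 and occupies 8 bytes.
Bytes at offsets 9..16: 21 16 34 3D 27 10 CD E0.
Big-endian stores the most-significant byte at the lowest address.
The bytes are already most-significant first: 0x2116343D2710CDE0.
0x2116343D2710CDE0 = 2384150489992318432.

2384150489992318432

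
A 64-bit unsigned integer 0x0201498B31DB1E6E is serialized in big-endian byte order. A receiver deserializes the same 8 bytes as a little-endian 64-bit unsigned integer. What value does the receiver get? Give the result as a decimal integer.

Stored big-endian, the bytes at ascending addresses are 02 01 49 8B 31 DB 1E 6E.
Read back as little-endian, the first byte is least significant, giving 0x6E1EDB318B490102.
0x6E1EDB318B490102 = 7935020599310090498.

7935020599310090498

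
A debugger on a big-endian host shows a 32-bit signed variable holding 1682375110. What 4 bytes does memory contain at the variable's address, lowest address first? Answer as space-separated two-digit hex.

64 47 01 C6

1682375110 in hexadecimal, padded to 32 bits, is 0x644701C6.
Split into bytes (most-significant first): 64 47 01 C6.
Big-endian stores the most-significant byte at the lowest address.
So the memory order matches the most-significant-first order: 64 47 01 C6.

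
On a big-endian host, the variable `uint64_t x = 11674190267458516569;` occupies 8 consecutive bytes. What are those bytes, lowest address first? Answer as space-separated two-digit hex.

11674190267458516569 in hexadecimal, padded to 64 bits, is 0xA2030E321C2FF659.
Split into bytes (most-significant first): A2 03 0E 32 1C 2F F6 59.
In big-endian order the high byte comes first in memory.
So the memory order matches the most-significant-first order: A2 03 0E 32 1C 2F F6 59.

A2 03 0E 32 1C 2F F6 59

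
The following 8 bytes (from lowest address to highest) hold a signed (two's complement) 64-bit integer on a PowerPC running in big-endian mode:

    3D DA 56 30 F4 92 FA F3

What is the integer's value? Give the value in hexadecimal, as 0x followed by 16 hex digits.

0x3DDA5630F492FAF3

In big-endian order the high byte comes first in memory.
The bytes are already most-significant first: 0x3DDA5630F492FAF3.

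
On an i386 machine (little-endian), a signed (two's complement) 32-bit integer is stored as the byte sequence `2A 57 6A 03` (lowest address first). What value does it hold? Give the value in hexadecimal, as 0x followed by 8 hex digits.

0x036A572A

In little-endian order the low byte comes first in memory.
Reassemble most-significant byte first: 03 6A 57 2A → 0x036A572A.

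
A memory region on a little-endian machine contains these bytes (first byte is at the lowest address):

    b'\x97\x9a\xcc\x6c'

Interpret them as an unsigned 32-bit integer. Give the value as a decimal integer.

1825348247

Little-endian stores the least-significant byte at the lowest address.
Reassemble most-significant byte first: 6C CC 9A 97 → 0x6CCC9A97.
0x6CCC9A97 = 1825348247.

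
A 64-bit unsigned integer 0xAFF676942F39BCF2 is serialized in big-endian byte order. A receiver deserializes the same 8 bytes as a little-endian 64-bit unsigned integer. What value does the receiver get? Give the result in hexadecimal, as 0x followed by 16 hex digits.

0xF2BC392F9476F6AF

Stored big-endian, the bytes at ascending addresses are AF F6 76 94 2F 39 BC F2.
Read back as little-endian, the first byte is least significant, giving 0xF2BC392F9476F6AF.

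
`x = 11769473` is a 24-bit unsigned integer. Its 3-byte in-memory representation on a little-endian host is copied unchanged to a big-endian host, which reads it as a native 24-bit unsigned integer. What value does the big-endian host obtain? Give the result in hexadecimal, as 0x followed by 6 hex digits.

11769473 in 24-bit hexadecimal is 0xB39681.
Stored little-endian, the bytes at ascending addresses are 81 96 B3.
Read back as big-endian, the last byte is least significant, giving 0x8196B3.

0x8196B3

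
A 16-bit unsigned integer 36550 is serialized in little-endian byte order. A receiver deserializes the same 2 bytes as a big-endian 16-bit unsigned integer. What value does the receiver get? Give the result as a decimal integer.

36550 in 16-bit hexadecimal is 0x8EC6.
Stored little-endian, the bytes at ascending addresses are C6 8E.
Read back as big-endian, the last byte is least significant, giving 0xC68E.
0xC68E = 50830.

50830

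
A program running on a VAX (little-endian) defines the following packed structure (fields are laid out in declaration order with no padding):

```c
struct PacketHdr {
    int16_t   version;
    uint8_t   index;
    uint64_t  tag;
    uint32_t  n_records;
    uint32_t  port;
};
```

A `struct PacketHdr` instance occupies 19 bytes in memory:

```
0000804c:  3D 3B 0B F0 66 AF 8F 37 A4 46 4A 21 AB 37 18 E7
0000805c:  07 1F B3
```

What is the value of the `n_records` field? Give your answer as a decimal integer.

406301473

`n_records` follows `version` (2 B), `index` (1 B), `tag` (8 B), so it starts at offset 2 + 1 + 8 = 11 and occupies 4 bytes.
Bytes at offsets 11..14: 21 AB 37 18.
Little-endian stores the least-significant byte at the lowest address.
Reassemble most-significant byte first: 18 37 AB 21 → 0x1837AB21.
0x1837AB21 = 406301473.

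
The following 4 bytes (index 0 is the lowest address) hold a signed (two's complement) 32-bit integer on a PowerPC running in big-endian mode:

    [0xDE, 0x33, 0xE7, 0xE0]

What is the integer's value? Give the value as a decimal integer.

-567023648

Big-endian: lowest address holds the most-significant byte.
The bytes are already most-significant first: 0xDE33E7E0.
Top bit is set, so as a signed 32-bit value this is 0xDE33E7E0 − 2^32 = -567023648.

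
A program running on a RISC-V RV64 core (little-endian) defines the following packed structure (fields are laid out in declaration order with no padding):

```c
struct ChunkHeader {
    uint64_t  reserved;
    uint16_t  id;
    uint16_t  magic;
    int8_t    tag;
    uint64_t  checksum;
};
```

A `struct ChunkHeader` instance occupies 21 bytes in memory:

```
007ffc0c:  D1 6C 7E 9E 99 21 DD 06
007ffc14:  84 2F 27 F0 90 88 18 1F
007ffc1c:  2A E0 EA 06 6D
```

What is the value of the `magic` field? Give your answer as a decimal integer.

`magic` follows `reserved` (8 B), `id` (2 B), so it starts at offset 8 + 2 = 10 and occupies 2 bytes.
Bytes at offsets 10..11: 27 F0.
Little-endian: lowest address holds the least-significant byte.
Reassemble most-significant byte first: F0 27 → 0xF027.
0xF027 = 61479.

61479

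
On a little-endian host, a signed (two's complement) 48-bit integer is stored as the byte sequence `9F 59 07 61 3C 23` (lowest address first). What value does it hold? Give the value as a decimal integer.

38742232881567

Little-endian stores the least-significant byte at the lowest address.
Reassemble most-significant byte first: 23 3C 61 07 59 9F → 0x233C6107599F.
0x233C6107599F = 38742232881567.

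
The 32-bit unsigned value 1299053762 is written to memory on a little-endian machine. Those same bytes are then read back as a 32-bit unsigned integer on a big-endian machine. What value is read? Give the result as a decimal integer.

3271322957

1299053762 in 32-bit hexadecimal is 0x4D6DFCC2.
Stored little-endian, the bytes at ascending addresses are C2 FC 6D 4D.
Read back as big-endian, the last byte is least significant, giving 0xC2FC6D4D.
0xC2FC6D4D = 3271322957.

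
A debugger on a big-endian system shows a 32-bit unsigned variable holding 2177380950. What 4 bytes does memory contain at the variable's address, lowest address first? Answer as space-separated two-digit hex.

2177380950 in hexadecimal, padded to 32 bits, is 0x81C83256.
Split into bytes (most-significant first): 81 C8 32 56.
Big-endian stores the most-significant byte at the lowest address.
So the memory order matches the most-significant-first order: 81 C8 32 56.

81 C8 32 56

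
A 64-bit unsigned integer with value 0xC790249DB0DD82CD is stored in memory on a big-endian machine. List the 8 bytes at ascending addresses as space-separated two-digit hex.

C7 90 24 9D B0 DD 82 CD

Split into bytes (most-significant first): C7 90 24 9D B0 DD 82 CD.
Big-endian: lowest address holds the most-significant byte.
So the memory order matches the most-significant-first order: C7 90 24 9D B0 DD 82 CD.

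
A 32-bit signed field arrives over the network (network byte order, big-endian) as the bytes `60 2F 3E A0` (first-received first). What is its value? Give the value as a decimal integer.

1613708960

In big-endian order the high byte comes first in memory.
The bytes are already most-significant first: 0x602F3EA0.
0x602F3EA0 = 1613708960.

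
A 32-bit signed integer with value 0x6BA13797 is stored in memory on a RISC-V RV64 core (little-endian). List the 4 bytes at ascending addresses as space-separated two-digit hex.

97 37 A1 6B

Split into bytes (most-significant first): 6B A1 37 97.
Little-endian stores the least-significant byte at the lowest address.
So at ascending addresses the bytes are 97 37 A1 6B.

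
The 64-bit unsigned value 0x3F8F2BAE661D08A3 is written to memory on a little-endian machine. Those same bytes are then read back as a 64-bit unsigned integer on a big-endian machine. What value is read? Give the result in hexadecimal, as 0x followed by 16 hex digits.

0xA3081D66AE2B8F3F

Stored little-endian, the bytes at ascending addresses are A3 08 1D 66 AE 2B 8F 3F.
Read back as big-endian, the last byte is least significant, giving 0xA3081D66AE2B8F3F.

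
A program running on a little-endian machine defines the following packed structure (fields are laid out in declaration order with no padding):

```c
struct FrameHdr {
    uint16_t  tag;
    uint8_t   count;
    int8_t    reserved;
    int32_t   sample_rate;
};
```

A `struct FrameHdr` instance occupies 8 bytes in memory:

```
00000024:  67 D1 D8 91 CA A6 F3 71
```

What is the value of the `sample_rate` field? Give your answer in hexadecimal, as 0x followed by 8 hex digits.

0x71F3A6CA

`sample_rate` follows `tag` (2 B), `count` (1 B), `reserved` (1 B), so it starts at offset 2 + 1 + 1 = 4 and occupies 4 bytes.
Bytes at offsets 4..7: CA A6 F3 71.
Little-endian: lowest address holds the least-significant byte.
Reassemble most-significant byte first: 71 F3 A6 CA → 0x71F3A6CA.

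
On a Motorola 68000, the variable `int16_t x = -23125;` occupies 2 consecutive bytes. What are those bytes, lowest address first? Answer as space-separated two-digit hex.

A5 AB

Two's complement of -23125 in 16 bits: 23125 = 0x5A55; invert → 0xA5AA; add 1 → 0xA5AB.
Split into bytes (most-significant first): A5 AB.
In big-endian order the high byte comes first in memory.
So the memory order matches the most-significant-first order: A5 AB.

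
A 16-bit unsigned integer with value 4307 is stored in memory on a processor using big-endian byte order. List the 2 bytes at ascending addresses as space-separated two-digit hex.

10 D3

4307 in hexadecimal, padded to 16 bits, is 0x10D3.
Split into bytes (most-significant first): 10 D3.
Big-endian stores the most-significant byte at the lowest address.
So the memory order matches the most-significant-first order: 10 D3.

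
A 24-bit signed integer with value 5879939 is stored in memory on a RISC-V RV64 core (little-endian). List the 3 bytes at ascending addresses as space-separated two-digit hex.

5879939 in hexadecimal, padded to 24 bits, is 0x59B883.
Split into bytes (most-significant first): 59 B8 83.
Little-endian: lowest address holds the least-significant byte.
So at ascending addresses the bytes are 83 B8 59.

83 B8 59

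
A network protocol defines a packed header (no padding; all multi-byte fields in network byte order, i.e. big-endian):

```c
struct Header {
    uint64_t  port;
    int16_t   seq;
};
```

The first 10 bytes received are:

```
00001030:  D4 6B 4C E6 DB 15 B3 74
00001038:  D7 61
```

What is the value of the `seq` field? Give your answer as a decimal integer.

`seq` follows `port` (8 bytes), so it starts at byte offset 8 and occupies 2 bytes.
Bytes at offsets 8..9: D7 61.
Big-endian: lowest address holds the most-significant byte.
The bytes are already most-significant first: 0xD761.
Top bit is set, so as a signed 16-bit value this is 0xD761 − 2^16 = -10399.

-10399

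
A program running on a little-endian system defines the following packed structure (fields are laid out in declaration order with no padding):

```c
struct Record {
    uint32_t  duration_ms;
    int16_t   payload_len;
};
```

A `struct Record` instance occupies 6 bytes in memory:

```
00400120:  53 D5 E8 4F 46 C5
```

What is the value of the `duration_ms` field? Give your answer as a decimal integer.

1340659027

`duration_ms` is the first field, at byte offset 0, occupying 4 bytes.
Bytes at offsets 0..3: 53 D5 E8 4F.
Little-endian stores the least-significant byte at the lowest address.
Reassemble most-significant byte first: 4F E8 D5 53 → 0x4FE8D553.
0x4FE8D553 = 1340659027.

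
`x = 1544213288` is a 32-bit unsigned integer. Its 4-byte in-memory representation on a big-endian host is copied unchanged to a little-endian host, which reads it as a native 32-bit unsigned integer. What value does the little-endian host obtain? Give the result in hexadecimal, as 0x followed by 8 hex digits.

0x28D30A5C

1544213288 in 32-bit hexadecimal is 0x5C0AD328.
Stored big-endian, the bytes at ascending addresses are 5C 0A D3 28.
Read back as little-endian, the first byte is least significant, giving 0x28D30A5C.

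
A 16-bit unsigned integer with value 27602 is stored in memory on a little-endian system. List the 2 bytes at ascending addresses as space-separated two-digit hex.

27602 in hexadecimal, padded to 16 bits, is 0x6BD2.
Split into bytes (most-significant first): 6B D2.
Little-endian stores the least-significant byte at the lowest address.
So at ascending addresses the bytes are D2 6B.

D2 6B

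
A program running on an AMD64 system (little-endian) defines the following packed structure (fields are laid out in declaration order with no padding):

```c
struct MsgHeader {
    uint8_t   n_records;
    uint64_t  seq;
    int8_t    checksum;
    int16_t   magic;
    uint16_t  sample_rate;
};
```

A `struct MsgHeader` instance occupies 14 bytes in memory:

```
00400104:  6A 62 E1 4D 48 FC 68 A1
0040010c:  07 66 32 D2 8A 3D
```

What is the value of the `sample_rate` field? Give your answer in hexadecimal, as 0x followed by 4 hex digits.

0x3D8A

`sample_rate` follows `n_records` (1 B), `seq` (8 B), `checksum` (1 B), `magic` (2 B), so it starts at offset 1 + 8 + 1 + 2 = 12 and occupies 2 bytes.
Bytes at offsets 12..13: 8A 3D.
Little-endian stores the least-significant byte at the lowest address.
Reassemble most-significant byte first: 3D 8A → 0x3D8A.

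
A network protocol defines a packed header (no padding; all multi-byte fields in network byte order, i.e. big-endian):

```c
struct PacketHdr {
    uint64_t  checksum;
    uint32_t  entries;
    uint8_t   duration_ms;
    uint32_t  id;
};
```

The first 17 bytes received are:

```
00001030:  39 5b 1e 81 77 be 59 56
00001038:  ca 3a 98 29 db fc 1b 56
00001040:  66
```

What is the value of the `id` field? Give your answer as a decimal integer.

4229650022

`id` follows `checksum` (8 B), `entries` (4 B), `duration_ms` (1 B), so it starts at offset 8 + 4 + 1 = 13 and occupies 4 bytes.
Bytes at offsets 13..16: FC 1B 56 66.
In big-endian order the high byte comes first in memory.
The bytes are already most-significant first: 0xFC1B5666.
0xFC1B5666 = 4229650022.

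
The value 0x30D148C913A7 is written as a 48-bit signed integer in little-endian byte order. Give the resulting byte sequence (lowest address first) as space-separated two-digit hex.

Split into bytes (most-significant first): 30 D1 48 C9 13 A7.
Little-endian: lowest address holds the least-significant byte.
So at ascending addresses the bytes are A7 13 C9 48 D1 30.

A7 13 C9 48 D1 30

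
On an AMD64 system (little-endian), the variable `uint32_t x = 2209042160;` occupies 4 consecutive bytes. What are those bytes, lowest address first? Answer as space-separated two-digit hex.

2209042160 in hexadecimal, padded to 32 bits, is 0x83AB4EF0.
Split into bytes (most-significant first): 83 AB 4E F0.
In little-endian order the low byte comes first in memory.
So at ascending addresses the bytes are F0 4E AB 83.

F0 4E AB 83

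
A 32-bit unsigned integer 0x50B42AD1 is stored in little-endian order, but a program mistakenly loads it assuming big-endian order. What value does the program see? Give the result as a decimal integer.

Stored little-endian, the bytes at ascending addresses are D1 2A B4 50.
Read back as big-endian, the last byte is least significant, giving 0xD12AB450.
0xD12AB450 = 3509236816.

3509236816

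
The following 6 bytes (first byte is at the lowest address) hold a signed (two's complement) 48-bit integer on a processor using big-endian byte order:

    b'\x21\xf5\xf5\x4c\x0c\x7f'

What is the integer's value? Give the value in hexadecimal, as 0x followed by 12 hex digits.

0x21F5F54C0C7F

Big-endian: lowest address holds the most-significant byte.
The bytes are already most-significant first: 0x21F5F54C0C7F.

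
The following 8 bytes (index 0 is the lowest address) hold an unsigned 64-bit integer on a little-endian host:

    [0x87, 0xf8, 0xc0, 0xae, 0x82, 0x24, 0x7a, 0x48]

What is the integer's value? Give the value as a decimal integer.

Little-endian stores the least-significant byte at the lowest address.
Reassemble most-significant byte first: 48 7A 24 82 AE C0 F8 87 → 0x487A2482AEC0F887.
0x487A2482AEC0F887 = 5222526861585741959.

5222526861585741959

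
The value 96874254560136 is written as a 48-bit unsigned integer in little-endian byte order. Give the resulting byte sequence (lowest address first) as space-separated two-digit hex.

96874254560136 in hexadecimal, padded to 48 bits, is 0x581B4B87EB88.
Split into bytes (most-significant first): 58 1B 4B 87 EB 88.
Little-endian: lowest address holds the least-significant byte.
So at ascending addresses the bytes are 88 EB 87 4B 1B 58.

88 EB 87 4B 1B 58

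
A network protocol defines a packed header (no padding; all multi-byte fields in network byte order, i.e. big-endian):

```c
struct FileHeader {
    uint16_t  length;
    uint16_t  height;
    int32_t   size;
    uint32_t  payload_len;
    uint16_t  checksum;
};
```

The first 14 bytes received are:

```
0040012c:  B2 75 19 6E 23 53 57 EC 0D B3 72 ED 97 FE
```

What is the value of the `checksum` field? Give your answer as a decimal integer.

`checksum` follows `length` (2 B), `height` (2 B), `size` (4 B), `payload_len` (4 B), so it starts at offset 2 + 2 + 4 + 4 = 12 and occupies 2 bytes.
Bytes at offsets 12..13: 97 FE.
Big-endian stores the most-significant byte at the lowest address.
The bytes are already most-significant first: 0x97FE.
0x97FE = 38910.

38910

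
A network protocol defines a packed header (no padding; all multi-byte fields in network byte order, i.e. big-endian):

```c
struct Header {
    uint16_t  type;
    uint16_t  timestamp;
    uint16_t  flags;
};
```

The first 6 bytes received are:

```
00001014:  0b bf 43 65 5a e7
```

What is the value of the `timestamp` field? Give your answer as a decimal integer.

`timestamp` follows `type` (2 bytes), so it starts at byte offset 2 and occupies 2 bytes.
Bytes at offsets 2..3: 43 65.
Big-endian: lowest address holds the most-significant byte.
The bytes are already most-significant first: 0x4365.
0x4365 = 17253.

17253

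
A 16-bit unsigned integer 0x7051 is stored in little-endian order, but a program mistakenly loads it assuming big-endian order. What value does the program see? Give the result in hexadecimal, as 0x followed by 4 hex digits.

0x5170

Stored little-endian, the bytes at ascending addresses are 51 70.
Read back as big-endian, the last byte is least significant, giving 0x5170.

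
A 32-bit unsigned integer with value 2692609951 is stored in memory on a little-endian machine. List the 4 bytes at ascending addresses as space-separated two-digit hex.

2692609951 in hexadecimal, padded to 32 bits, is 0xA07DF79F.
Split into bytes (most-significant first): A0 7D F7 9F.
Little-endian stores the least-significant byte at the lowest address.
So at ascending addresses the bytes are 9F F7 7D A0.

9F F7 7D A0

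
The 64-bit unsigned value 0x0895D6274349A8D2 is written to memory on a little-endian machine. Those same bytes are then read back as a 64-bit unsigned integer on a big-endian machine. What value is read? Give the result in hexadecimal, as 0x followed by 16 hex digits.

Stored little-endian, the bytes at ascending addresses are D2 A8 49 43 27 D6 95 08.
Read back as big-endian, the last byte is least significant, giving 0xD2A8494327D69508.

0xD2A8494327D69508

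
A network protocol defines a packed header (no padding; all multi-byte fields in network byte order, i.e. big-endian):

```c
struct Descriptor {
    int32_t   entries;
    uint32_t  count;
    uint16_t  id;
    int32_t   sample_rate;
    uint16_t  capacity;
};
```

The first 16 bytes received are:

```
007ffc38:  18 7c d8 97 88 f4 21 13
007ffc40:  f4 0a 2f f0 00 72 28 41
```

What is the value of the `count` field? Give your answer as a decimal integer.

2297700627

`count` follows `entries` (4 bytes), so it starts at byte offset 4 and occupies 4 bytes.
Bytes at offsets 4..7: 88 F4 21 13.
In big-endian order the high byte comes first in memory.
The bytes are already most-significant first: 0x88F42113.
0x88F42113 = 2297700627.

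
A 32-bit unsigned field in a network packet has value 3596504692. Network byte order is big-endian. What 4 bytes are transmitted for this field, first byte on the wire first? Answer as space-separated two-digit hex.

D6 5E 4E 74

3596504692 in hexadecimal, padded to 32 bits, is 0xD65E4E74.
Split into bytes (most-significant first): D6 5E 4E 74.
Big-endian stores the most-significant byte at the lowest address.
So the memory order matches the most-significant-first order: D6 5E 4E 74.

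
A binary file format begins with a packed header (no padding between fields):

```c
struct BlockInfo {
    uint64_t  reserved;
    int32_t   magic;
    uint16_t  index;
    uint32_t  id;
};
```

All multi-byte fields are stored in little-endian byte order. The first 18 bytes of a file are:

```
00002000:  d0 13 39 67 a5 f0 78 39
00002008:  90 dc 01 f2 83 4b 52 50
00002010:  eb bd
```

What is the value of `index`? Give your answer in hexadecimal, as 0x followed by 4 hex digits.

0x4B83

`index` follows `reserved` (8 B), `magic` (4 B), so it starts at offset 8 + 4 = 12 and occupies 2 bytes.
Bytes at offsets 12..13: 83 4B.
Little-endian stores the least-significant byte at the lowest address.
Reassemble most-significant byte first: 4B 83 → 0x4B83.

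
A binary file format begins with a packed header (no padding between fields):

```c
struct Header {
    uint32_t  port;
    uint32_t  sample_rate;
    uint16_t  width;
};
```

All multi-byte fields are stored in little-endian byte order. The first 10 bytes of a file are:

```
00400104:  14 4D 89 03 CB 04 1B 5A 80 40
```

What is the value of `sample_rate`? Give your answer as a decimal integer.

`sample_rate` follows `port` (4 bytes), so it starts at byte offset 4 and occupies 4 bytes.
Bytes at offsets 4..7: CB 04 1B 5A.
Little-endian stores the least-significant byte at the lowest address.
Reassemble most-significant byte first: 5A 1B 04 CB → 0x5A1B04CB.
0x5A1B04CB = 1511720139.

1511720139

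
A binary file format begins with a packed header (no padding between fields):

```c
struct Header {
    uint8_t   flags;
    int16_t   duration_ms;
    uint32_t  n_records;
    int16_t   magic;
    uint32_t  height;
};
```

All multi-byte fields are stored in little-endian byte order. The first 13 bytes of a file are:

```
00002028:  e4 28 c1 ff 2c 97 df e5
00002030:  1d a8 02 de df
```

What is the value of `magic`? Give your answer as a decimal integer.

7653

`magic` follows `flags` (1 B), `duration_ms` (2 B), `n_records` (4 B), so it starts at offset 1 + 2 + 4 = 7 and occupies 2 bytes.
Bytes at offsets 7..8: E5 1D.
Little-endian stores the least-significant byte at the lowest address.
Reassemble most-significant byte first: 1D E5 → 0x1DE5.
0x1DE5 = 7653.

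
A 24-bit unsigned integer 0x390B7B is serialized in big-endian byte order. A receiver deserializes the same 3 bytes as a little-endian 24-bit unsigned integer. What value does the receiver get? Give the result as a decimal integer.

Stored big-endian, the bytes at ascending addresses are 39 0B 7B.
Read back as little-endian, the first byte is least significant, giving 0x7B0B39.
0x7B0B39 = 8063801.

8063801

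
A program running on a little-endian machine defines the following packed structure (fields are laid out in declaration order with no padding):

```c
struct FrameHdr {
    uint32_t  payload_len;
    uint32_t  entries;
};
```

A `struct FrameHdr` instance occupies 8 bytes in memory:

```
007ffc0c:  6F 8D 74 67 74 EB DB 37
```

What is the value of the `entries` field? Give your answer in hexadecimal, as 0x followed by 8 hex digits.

`entries` follows `payload_len` (4 bytes), so it starts at byte offset 4 and occupies 4 bytes.
Bytes at offsets 4..7: 74 EB DB 37.
Little-endian: lowest address holds the least-significant byte.
Reassemble most-significant byte first: 37 DB EB 74 → 0x37DBEB74.

0x37DBEB74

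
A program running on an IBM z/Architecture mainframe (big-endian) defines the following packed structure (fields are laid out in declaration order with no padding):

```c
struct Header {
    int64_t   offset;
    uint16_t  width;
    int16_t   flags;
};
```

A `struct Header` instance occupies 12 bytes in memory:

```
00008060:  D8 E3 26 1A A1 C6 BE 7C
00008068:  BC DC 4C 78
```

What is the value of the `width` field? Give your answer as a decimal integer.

48348

`width` follows `offset` (8 bytes), so it starts at byte offset 8 and occupies 2 bytes.
Bytes at offsets 8..9: BC DC.
In big-endian order the high byte comes first in memory.
The bytes are already most-significant first: 0xBCDC.
0xBCDC = 48348.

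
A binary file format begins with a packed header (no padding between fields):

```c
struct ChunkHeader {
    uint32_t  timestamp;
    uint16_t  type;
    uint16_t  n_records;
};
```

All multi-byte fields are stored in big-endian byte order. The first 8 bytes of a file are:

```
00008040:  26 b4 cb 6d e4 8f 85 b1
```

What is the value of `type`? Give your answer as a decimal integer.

`type` follows `timestamp` (4 bytes), so it starts at byte offset 4 and occupies 2 bytes.
Bytes at offsets 4..5: E4 8F.
Big-endian: lowest address holds the most-significant byte.
The bytes are already most-significant first: 0xE48F.
0xE48F = 58511.

58511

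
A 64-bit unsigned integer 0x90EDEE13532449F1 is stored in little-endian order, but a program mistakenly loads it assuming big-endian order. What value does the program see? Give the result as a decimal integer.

Stored little-endian, the bytes at ascending addresses are F1 49 24 53 13 EE ED 90.
Read back as big-endian, the last byte is least significant, giving 0xF149245313EEED90.
0xF149245313EEED90 = 17386467775675821456.

17386467775675821456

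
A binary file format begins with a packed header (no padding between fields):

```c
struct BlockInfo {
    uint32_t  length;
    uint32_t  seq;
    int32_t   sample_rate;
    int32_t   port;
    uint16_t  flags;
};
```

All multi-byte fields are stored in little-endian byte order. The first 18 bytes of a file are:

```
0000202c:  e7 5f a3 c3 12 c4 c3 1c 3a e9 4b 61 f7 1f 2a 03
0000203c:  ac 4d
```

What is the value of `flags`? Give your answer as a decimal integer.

`flags` follows `length` (4 B), `seq` (4 B), `sample_rate` (4 B), `port` (4 B), so it starts at offset 4 + 4 + 4 + 4 = 16 and occupies 2 bytes.
Bytes at offsets 16..17: AC 4D.
Little-endian: lowest address holds the least-significant byte.
Reassemble most-significant byte first: 4D AC → 0x4DAC.
0x4DAC = 19884.

19884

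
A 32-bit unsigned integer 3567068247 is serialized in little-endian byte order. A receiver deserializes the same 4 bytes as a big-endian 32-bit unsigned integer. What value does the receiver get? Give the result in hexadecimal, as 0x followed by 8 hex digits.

3567068247 in 32-bit hexadecimal is 0xD49D2457.
Stored little-endian, the bytes at ascending addresses are 57 24 9D D4.
Read back as big-endian, the last byte is least significant, giving 0x57249DD4.

0x57249DD4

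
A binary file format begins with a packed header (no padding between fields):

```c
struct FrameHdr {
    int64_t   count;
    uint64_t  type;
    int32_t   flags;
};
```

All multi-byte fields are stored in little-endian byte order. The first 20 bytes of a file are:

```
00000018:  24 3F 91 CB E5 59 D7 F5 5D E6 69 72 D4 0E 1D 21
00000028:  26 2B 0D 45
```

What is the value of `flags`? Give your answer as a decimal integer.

`flags` follows `count` (8 B), `type` (8 B), so it starts at offset 8 + 8 = 16 and occupies 4 bytes.
Bytes at offsets 16..19: 26 2B 0D 45.
Little-endian stores the least-significant byte at the lowest address.
Reassemble most-significant byte first: 45 0D 2B 26 → 0x450D2B26.
0x450D2B26 = 1158490918.

1158490918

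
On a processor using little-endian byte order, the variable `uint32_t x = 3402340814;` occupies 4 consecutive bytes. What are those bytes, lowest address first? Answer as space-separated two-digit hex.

3402340814 in hexadecimal, padded to 32 bits, is 0xCACB99CE.
Split into bytes (most-significant first): CA CB 99 CE.
Little-endian: lowest address holds the least-significant byte.
So at ascending addresses the bytes are CE 99 CB CA.

CE 99 CB CA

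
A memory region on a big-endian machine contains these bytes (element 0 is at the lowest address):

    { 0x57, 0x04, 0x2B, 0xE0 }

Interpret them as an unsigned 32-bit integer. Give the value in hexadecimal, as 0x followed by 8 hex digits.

Big-endian stores the most-significant byte at the lowest address.
The bytes are already most-significant first: 0x57042BE0.

0x57042BE0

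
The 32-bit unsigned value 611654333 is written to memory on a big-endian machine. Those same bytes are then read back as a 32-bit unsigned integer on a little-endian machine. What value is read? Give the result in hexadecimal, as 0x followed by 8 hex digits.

0xBD1A7524

611654333 in 32-bit hexadecimal is 0x24751ABD.
Stored big-endian, the bytes at ascending addresses are 24 75 1A BD.
Read back as little-endian, the first byte is least significant, giving 0xBD1A7524.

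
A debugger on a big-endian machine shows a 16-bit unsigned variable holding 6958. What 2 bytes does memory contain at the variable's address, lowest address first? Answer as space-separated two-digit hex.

1B 2E

6958 in hexadecimal, padded to 16 bits, is 0x1B2E.
Split into bytes (most-significant first): 1B 2E.
Big-endian stores the most-significant byte at the lowest address.
So the memory order matches the most-significant-first order: 1B 2E.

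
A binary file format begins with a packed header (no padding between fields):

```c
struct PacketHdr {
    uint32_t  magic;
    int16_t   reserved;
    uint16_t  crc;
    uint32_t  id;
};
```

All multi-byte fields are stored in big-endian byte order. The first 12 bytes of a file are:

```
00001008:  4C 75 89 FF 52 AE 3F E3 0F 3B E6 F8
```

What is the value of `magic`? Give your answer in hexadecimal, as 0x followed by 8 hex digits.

0x4C7589FF

`magic` is the first field, at byte offset 0, occupying 4 bytes.
Bytes at offsets 0..3: 4C 75 89 FF.
Big-endian stores the most-significant byte at the lowest address.
The bytes are already most-significant first: 0x4C7589FF.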